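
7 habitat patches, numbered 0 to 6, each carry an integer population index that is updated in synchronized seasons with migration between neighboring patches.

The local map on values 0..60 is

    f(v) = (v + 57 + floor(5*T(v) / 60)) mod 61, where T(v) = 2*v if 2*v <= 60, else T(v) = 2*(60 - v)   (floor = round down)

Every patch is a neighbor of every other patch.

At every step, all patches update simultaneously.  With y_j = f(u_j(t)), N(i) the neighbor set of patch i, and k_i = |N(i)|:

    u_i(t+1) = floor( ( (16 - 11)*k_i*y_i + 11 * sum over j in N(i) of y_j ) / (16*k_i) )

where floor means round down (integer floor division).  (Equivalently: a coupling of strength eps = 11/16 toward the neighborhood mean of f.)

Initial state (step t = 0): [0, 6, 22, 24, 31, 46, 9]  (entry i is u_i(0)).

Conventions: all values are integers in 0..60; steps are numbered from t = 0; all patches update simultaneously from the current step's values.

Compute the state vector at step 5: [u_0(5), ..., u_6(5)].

Simulating step by step:
t=0: [0, 6, 22, 24, 31, 46, 9]
t=1: [32, 21, 25, 26, 27, 30, 22]
t=2: [27, 24, 25, 26, 26, 26, 25]
t=3: [25, 25, 25, 25, 25, 25, 25]
t=4: [25, 25, 25, 25, 25, 25, 25]
t=5: [25, 25, 25, 25, 25, 25, 25]

Answer: [25, 25, 25, 25, 25, 25, 25]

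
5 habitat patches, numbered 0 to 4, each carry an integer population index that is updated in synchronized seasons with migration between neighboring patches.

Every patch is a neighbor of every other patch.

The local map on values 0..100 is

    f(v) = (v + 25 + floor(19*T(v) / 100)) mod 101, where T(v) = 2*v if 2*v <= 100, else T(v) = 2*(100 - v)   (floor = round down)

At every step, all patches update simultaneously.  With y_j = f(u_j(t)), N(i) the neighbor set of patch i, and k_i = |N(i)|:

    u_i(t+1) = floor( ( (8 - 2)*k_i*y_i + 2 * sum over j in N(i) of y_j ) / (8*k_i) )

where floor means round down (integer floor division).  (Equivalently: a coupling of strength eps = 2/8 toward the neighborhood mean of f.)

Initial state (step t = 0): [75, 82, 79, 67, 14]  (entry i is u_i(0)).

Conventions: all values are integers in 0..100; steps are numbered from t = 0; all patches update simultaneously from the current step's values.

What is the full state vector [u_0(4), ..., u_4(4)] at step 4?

Simulating step by step:
t=0: [75, 82, 79, 67, 14]
t=1: [10, 13, 11, 6, 35]
t=2: [40, 43, 41, 36, 64]
t=3: [75, 77, 75, 70, 20]
t=4: [10, 11, 10, 8, 40]

Answer: [10, 11, 10, 8, 40]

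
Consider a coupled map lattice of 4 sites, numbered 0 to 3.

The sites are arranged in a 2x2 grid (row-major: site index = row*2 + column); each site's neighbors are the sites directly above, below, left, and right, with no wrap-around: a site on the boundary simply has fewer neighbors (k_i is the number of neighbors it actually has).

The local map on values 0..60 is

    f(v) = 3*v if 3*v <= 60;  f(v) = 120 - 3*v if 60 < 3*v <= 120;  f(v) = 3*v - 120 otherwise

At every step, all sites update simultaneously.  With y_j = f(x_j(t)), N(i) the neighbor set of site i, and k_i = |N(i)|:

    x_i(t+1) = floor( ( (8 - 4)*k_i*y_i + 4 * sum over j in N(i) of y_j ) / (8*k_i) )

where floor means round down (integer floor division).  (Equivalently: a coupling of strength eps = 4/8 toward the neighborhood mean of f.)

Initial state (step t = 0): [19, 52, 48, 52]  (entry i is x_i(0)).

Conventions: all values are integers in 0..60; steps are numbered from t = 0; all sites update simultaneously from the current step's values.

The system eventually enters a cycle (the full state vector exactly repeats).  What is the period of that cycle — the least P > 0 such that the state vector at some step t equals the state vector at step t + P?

Simulating step by step:
t=0: [19, 52, 48, 52]
t=1: [43, 41, 35, 33]
t=2: [9, 9, 15, 15]
t=3: [31, 31, 40, 40]
t=4: [20, 20, 6, 6]
t=5: [49, 49, 28, 28]
t=6: [29, 29, 33, 33]
t=7: [30, 30, 24, 24]
t=8: [34, 34, 43, 43]
t=9: [15, 15, 11, 11]
t=10: [42, 42, 36, 36]
t=11: [7, 7, 10, 10]
t=12: [23, 23, 27, 27]
t=13: [48, 48, 42, 42]
t=14: [19, 19, 10, 10]
t=15: [50, 50, 36, 36]
t=16: [25, 25, 16, 16]
t=17: [45, 45, 47, 47]
t=18: [16, 16, 19, 19]
t=19: [50, 50, 54, 54]
t=20: [33, 33, 39, 39]
t=21: [16, 16, 7, 7]
t=22: [41, 41, 27, 27]
t=23: [12, 12, 30, 30]
t=24: [34, 34, 31, 31]
t=25: [20, 20, 24, 24]
t=26: [57, 57, 51, 51]
t=27: [46, 46, 37, 37]
t=28: [15, 15, 11, 11]

Answer: 19
Key observation: The state at step 9, [15, 15, 11, 11], reappears at step 28 — and no state repeats earlier — so the cycle the system enters has period 19.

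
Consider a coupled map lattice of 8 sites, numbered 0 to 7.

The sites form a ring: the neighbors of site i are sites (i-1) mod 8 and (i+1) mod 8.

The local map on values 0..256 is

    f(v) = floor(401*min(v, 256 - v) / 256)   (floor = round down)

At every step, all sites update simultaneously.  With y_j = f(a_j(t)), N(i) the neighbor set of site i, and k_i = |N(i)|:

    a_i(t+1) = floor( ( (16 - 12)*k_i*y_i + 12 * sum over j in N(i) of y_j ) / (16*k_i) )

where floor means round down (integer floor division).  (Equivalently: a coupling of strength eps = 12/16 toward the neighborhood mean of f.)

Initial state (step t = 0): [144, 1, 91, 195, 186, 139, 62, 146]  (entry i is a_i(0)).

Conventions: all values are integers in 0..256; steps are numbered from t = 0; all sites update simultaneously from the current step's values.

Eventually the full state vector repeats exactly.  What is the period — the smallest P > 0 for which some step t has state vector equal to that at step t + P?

Answer: 5
Key observation: The state at step 65, [144, 144, 144, 144, 144, 144, 144, 144], reappears at step 70 — and no state repeats earlier — so the cycle the system enters has period 5.

Derivation:
t=0: [144, 1, 91, 195, 186, 139, 62, 146]
t=1: [108, 119, 71, 117, 131, 123, 157, 145]
t=2: [176, 151, 166, 160, 189, 179, 175, 164]
t=3: [146, 140, 152, 129, 127, 116, 130, 130]
t=4: [184, 170, 182, 184, 191, 193, 191, 187]
t=5: [118, 118, 121, 109, 104, 100, 102, 106]
t=6: [177, 185, 180, 174, 162, 159, 160, 170]
t=7: [122, 118, 119, 131, 141, 149, 144, 135]
t=8: [187, 187, 188, 186, 180, 174, 177, 184]
t=9: [109, 107, 107, 111, 118, 122, 120, 114]
t=10: [171, 168, 169, 174, 182, 186, 185, 178]
t=11: [130, 135, 133, 126, 117, 112, 114, 122]
t=12: [191, 193, 192, 189, 185, 179, 181, 188]
t=13: [101, 99, 100, 105, 111, 115, 114, 108]
t=14: [161, 156, 158, 164, 172, 176, 175, 168]
t=15: [146, 151, 150, 142, 133, 127, 129, 137]
t=16: [174, 167, 169, 178, 189, 195, 193, 185]
t=17: [125, 133, 131, 120, 107, 99, 101, 112]
t=18: [186, 194, 190, 182, 170, 160, 163, 176]
t=19: [110, 103, 105, 117, 132, 142, 139, 126]
t=20: [177, 166, 170, 180, 183, 185, 186, 182]
t=21: [126, 131, 130, 122, 114, 111, 112, 115]
t=22: [189, 196, 194, 188, 181, 175, 176, 184]
t=23: [102, 98, 98, 106, 116, 122, 120, 113]
t=24: [163, 155, 157, 166, 179, 185, 184, 174]
t=25: [143, 152, 150, 138, 124, 114, 117, 128]
t=26: [180, 169, 171, 181, 184, 185, 187, 185]
t=27: [122, 128, 128, 121, 113, 110, 110, 112]
t=28: [188, 196, 195, 188, 179, 173, 173, 179]
t=29: [106, 98, 98, 107, 118, 126, 126, 118]
t=30: [167, 157, 158, 168, 182, 192, 192, 182]
t=31: [136, 148, 147, 134, 117, 105, 105, 118]
t=32: [179, 176, 177, 180, 178, 171, 171, 177]
t=33: [123, 122, 122, 121, 125, 128, 129, 125]
t=34: [192, 191, 190, 192, 194, 197, 197, 195]
t=35: [98, 101, 101, 100, 96, 93, 93, 95]
t=36: [153, 156, 157, 154, 150, 146, 146, 148]
t=37: [162, 157, 156, 160, 165, 169, 170, 167]
t=38: [147, 152, 153, 149, 142, 137, 136, 140]
t=39: [171, 164, 163, 168, 176, 183, 184, 179]
t=40: [132, 140, 141, 135, 125, 117, 115, 121]
t=41: [187, 185, 183, 187, 188, 186, 184, 187]
t=42: [109, 111, 110, 109, 107, 109, 109, 109]
t=43: [171, 171, 171, 169, 169, 168, 170, 170]
t=44: [133, 133, 134, 134, 136, 135, 135, 133]
t=45: [192, 191, 191, 189, 189, 188, 190, 190]
t=46: [101, 100, 102, 102, 104, 104, 104, 101]
t=47: [157, 157, 157, 160, 160, 162, 160, 159]
t=48: [153, 155, 153, 151, 148, 149, 149, 152]
t=49: [160, 160, 161, 164, 166, 167, 165, 163]
t=50: [148, 149, 147, 144, 141, 140, 142, 145]
t=51: [169, 168, 170, 175, 178, 179, 177, 173]
t=52: [134, 135, 132, 127, 122, 121, 124, 129]
t=53: [192, 191, 193, 193, 192, 191, 193, 193]
t=54: [99, 99, 99, 98, 99, 99, 99, 98]
t=55: [154, 155, 154, 154, 154, 155, 154, 154]
t=56: [158, 158, 158, 159, 158, 158, 158, 159]
t=57: [152, 153, 152, 152, 152, 153, 152, 152]
t=58: [161, 161, 161, 162, 161, 161, 161, 162]
t=59: [147, 148, 147, 147, 147, 148, 147, 147]
t=60: [169, 169, 169, 170, 169, 169, 169, 170]
t=61: [135, 136, 135, 135, 135, 136, 135, 135]
t=62: [188, 188, 188, 189, 188, 188, 188, 189]
t=63: [105, 106, 105, 105, 105, 106, 105, 105]
t=64: [164, 164, 164, 164, 164, 164, 164, 164]
t=65: [144, 144, 144, 144, 144, 144, 144, 144]
t=66: [175, 175, 175, 175, 175, 175, 175, 175]
t=67: [126, 126, 126, 126, 126, 126, 126, 126]
t=68: [197, 197, 197, 197, 197, 197, 197, 197]
t=69: [92, 92, 92, 92, 92, 92, 92, 92]
t=70: [144, 144, 144, 144, 144, 144, 144, 144]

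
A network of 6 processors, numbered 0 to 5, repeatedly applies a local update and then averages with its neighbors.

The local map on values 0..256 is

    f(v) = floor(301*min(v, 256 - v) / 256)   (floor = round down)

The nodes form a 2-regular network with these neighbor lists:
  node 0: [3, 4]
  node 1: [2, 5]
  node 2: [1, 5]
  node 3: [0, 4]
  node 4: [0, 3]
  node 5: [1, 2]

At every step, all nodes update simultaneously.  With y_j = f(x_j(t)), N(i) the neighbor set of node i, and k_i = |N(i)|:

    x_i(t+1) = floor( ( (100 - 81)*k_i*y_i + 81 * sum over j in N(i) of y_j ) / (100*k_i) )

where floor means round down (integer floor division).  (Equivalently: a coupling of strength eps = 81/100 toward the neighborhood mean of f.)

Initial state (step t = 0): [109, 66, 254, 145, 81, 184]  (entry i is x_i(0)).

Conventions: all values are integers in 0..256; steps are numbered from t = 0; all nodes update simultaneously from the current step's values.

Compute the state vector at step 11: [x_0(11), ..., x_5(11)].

Answer: [139, 132, 132, 139, 139, 132]

Derivation:
t=0: [109, 66, 254, 145, 81, 184]
t=1: [115, 49, 65, 115, 122, 47]
t=2: [138, 63, 59, 138, 136, 64]
t=3: [139, 72, 73, 139, 138, 72]
t=4: [137, 84, 84, 137, 137, 84]
t=5: [139, 98, 98, 139, 139, 98]
t=6: [137, 115, 115, 137, 137, 115]
t=7: [139, 135, 135, 139, 139, 135]
t=8: [137, 142, 142, 137, 137, 142]
t=9: [139, 134, 134, 139, 139, 134]
t=10: [137, 143, 143, 137, 137, 143]
t=11: [139, 132, 132, 139, 139, 132]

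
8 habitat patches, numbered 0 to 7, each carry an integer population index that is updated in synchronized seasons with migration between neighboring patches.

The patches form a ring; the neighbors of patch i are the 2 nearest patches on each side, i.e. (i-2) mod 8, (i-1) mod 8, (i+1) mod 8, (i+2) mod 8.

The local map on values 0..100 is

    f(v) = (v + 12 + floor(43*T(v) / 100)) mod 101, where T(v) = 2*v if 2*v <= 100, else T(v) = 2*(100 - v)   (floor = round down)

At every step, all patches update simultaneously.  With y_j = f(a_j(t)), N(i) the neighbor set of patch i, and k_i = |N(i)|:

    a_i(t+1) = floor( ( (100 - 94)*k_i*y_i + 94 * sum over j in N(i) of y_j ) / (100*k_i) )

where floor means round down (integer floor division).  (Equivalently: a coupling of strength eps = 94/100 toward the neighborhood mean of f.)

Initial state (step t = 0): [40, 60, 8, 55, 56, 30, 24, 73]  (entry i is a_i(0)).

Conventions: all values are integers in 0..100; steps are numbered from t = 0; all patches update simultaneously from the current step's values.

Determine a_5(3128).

Answer: a_5(3128) = 54
Key observation: The state at step 9, [4, 4, 4, 4, 4, 4, 4, 4], reappears at step 19: the system is in a cycle of period 10 from step 9 on.  Therefore the state at step 3128 equals the state at step 9 + ((3128 - 9) mod 10) = 18, which is [54, 54, 54, 54, 54, 54, 54, 54].

Derivation:
t=0: [40, 60, 8, 55, 56, 30, 24, 73]
t=1: [27, 29, 24, 24, 36, 20, 41, 50]
t=2: [53, 45, 64, 61, 63, 56, 50, 62]
t=3: [25, 10, 25, 25, 4, 4, 4, 25]
t=4: [42, 56, 42, 33, 37, 37, 37, 33]
t=5: [63, 76, 63, 64, 80, 76, 80, 64]
t=6: [6, 5, 6, 6, 6, 6, 6, 6]
t=7: [22, 22, 22, 22, 23, 23, 23, 22]
t=8: [52, 52, 52, 52, 53, 53, 53, 52]
t=9: [4, 4, 4, 4, 4, 4, 4, 4]
t=10: [19, 19, 19, 19, 19, 19, 19, 19]
t=11: [47, 47, 47, 47, 47, 47, 47, 47]
t=12: [99, 99, 99, 99, 99, 99, 99, 99]
t=13: [10, 10, 10, 10, 10, 10, 10, 10]
t=14: [30, 30, 30, 30, 30, 30, 30, 30]
t=15: [67, 67, 67, 67, 67, 67, 67, 67]
t=16: [6, 6, 6, 6, 6, 6, 6, 6]
t=17: [23, 23, 23, 23, 23, 23, 23, 23]
t=18: [54, 54, 54, 54, 54, 54, 54, 54]
t=19: [4, 4, 4, 4, 4, 4, 4, 4]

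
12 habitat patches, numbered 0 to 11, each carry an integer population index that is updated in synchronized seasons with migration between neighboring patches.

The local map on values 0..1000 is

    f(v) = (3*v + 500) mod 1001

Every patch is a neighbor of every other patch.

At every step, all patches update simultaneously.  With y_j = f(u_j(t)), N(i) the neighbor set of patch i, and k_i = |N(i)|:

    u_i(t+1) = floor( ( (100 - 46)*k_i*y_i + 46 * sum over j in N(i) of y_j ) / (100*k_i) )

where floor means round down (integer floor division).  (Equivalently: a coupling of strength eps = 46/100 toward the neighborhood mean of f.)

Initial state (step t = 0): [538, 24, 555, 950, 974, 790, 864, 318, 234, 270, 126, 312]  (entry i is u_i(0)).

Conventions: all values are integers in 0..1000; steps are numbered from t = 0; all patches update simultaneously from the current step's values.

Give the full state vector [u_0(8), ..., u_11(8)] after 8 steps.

Simulating step by step:
t=0: [538, 24, 555, 950, 974, 790, 864, 318, 234, 270, 126, 312]
t=1: [258, 487, 283, 375, 411, 635, 246, 428, 302, 356, 640, 419]
t=2: [408, 750, 445, 582, 636, 472, 390, 662, 473, 554, 480, 648]
t=3: [673, 685, 728, 434, 515, 768, 646, 554, 770, 392, 780, 533]
t=4: [525, 543, 607, 667, 289, 667, 485, 347, 670, 604, 685, 316]
t=5: [253, 280, 376, 465, 399, 465, 692, 486, 470, 371, 492, 439]
t=6: [486, 526, 669, 802, 704, 802, 643, 834, 810, 662, 843, 764]
t=7: [795, 356, 569, 768, 622, 768, 531, 816, 780, 559, 331, 711]
t=8: [724, 566, 386, 683, 465, 683, 329, 755, 701, 371, 529, 598]

Answer: [724, 566, 386, 683, 465, 683, 329, 755, 701, 371, 529, 598]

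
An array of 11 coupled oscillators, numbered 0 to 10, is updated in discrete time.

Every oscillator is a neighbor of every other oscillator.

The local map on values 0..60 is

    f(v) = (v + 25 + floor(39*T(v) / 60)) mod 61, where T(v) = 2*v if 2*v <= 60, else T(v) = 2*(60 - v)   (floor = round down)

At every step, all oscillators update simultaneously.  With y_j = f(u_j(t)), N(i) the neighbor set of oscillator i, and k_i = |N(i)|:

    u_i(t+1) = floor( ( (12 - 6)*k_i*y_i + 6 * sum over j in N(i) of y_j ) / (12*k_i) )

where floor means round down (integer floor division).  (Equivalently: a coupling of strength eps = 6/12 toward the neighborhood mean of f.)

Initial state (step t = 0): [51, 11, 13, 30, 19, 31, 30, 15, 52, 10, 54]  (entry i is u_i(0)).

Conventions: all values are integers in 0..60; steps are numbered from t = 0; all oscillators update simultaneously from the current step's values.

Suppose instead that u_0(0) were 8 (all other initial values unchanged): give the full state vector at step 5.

Answer: [28, 28, 28, 28, 20, 28, 28, 27, 30, 28, 30]
Key observation: This trace re-runs the system from the modified initial state.

Derivation:
t=0: [8, 11, 13, 30, 19, 31, 30, 15, 52, 10, 54]
t=1: [39, 43, 44, 35, 23, 34, 35, 47, 32, 42, 31]
t=2: [29, 28, 28, 29, 23, 29, 29, 27, 30, 28, 30]
t=3: [29, 28, 28, 29, 22, 29, 29, 27, 30, 28, 30]
t=4: [29, 28, 28, 29, 21, 29, 29, 27, 30, 28, 30]
t=5: [28, 28, 28, 28, 20, 28, 28, 27, 30, 28, 30]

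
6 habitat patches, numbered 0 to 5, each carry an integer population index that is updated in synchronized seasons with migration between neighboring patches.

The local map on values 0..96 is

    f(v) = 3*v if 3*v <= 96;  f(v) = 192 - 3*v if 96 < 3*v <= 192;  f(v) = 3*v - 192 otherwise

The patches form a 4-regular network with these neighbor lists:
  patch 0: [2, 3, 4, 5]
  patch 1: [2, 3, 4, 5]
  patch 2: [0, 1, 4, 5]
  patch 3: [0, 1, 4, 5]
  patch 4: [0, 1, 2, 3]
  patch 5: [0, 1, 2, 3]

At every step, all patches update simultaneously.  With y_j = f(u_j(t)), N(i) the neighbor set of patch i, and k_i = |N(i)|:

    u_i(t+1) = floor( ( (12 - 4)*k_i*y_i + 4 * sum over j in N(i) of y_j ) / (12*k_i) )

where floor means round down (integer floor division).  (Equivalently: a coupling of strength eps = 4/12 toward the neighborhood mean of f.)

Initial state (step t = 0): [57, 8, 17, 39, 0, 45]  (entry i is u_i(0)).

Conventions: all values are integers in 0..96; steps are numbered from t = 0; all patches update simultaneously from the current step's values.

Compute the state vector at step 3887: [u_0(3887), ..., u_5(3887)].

Answer: [48, 48, 48, 48, 48, 48]
Key observation: The state at step 11, [48, 48, 48, 48, 48, 48], reappears at step 12: the system is in a cycle of period 1 from step 11 on.  Therefore the state at step 3887 equals the state at step 11 + ((3887 - 11) mod 1) = 11, which is [48, 48, 48, 48, 48, 48].

Derivation:
t=0: [57, 8, 17, 39, 0, 45]
t=1: [29, 31, 42, 58, 14, 52]
t=2: [71, 75, 65, 33, 50, 46]
t=3: [30, 38, 14, 74, 40, 48]
t=4: [76, 68, 52, 44, 68, 52]
t=5: [36, 20, 32, 48, 20, 36]
t=6: [80, 64, 88, 56, 64, 80]
t=7: [44, 12, 56, 24, 12, 44]
t=8: [56, 40, 32, 64, 40, 56]
t=9: [32, 64, 80, 16, 64, 32]
t=10: [80, 16, 48, 48, 16, 80]
t=11: [48, 48, 48, 48, 48, 48]
t=12: [48, 48, 48, 48, 48, 48]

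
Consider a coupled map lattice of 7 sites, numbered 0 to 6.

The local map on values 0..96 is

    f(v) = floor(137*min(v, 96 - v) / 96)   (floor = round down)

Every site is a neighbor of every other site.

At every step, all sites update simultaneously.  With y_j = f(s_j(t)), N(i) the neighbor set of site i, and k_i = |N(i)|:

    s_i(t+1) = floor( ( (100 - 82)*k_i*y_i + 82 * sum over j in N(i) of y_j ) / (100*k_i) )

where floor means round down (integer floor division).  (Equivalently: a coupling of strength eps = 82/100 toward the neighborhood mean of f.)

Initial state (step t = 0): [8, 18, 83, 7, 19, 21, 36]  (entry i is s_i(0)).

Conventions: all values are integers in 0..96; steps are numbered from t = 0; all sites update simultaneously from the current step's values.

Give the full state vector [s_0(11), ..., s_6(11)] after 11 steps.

Answer: [48, 48, 48, 48, 48, 48, 48]

Derivation:
t=0: [8, 18, 83, 7, 19, 21, 36]
t=1: [23, 24, 24, 23, 24, 24, 25]
t=2: [33, 33, 33, 33, 33, 33, 33]
t=3: [47, 47, 47, 47, 47, 47, 47]
t=4: [67, 67, 67, 67, 67, 67, 67]
t=5: [41, 41, 41, 41, 41, 41, 41]
t=6: [58, 58, 58, 58, 58, 58, 58]
t=7: [54, 54, 54, 54, 54, 54, 54]
t=8: [59, 59, 59, 59, 59, 59, 59]
t=9: [52, 52, 52, 52, 52, 52, 52]
t=10: [62, 62, 62, 62, 62, 62, 62]
t=11: [48, 48, 48, 48, 48, 48, 48]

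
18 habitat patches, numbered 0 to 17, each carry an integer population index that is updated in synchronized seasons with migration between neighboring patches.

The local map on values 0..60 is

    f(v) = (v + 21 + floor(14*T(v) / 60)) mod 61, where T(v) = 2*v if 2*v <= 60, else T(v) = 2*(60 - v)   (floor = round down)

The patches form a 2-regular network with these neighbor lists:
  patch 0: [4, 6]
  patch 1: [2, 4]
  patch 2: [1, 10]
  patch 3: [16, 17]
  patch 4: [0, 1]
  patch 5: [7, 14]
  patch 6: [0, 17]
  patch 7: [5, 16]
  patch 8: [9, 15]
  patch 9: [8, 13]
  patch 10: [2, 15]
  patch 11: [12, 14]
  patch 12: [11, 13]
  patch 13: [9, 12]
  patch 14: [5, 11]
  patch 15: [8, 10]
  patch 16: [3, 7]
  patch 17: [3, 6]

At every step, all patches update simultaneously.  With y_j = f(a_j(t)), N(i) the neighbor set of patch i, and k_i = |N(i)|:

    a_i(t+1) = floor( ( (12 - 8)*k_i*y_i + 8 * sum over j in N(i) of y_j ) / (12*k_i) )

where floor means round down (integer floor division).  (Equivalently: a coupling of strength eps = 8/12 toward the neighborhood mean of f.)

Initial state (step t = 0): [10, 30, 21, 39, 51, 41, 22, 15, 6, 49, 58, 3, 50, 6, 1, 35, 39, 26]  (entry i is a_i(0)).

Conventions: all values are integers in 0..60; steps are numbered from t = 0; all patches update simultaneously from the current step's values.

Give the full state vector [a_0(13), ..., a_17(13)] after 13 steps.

Answer: [34, 34, 36, 21, 34, 47, 40, 34, 44, 44, 40, 44, 44, 44, 42, 42, 23, 29]

Derivation:
t=0: [10, 30, 21, 39, 51, 41, 22, 15, 6, 49, 58, 3, 50, 6, 1, 35, 39, 26]
t=1: [34, 23, 24, 25, 18, 24, 49, 20, 16, 24, 25, 20, 22, 19, 18, 17, 19, 40]
t=2: [22, 52, 55, 38, 35, 51, 9, 51, 48, 49, 52, 50, 50, 52, 51, 48, 51, 26]
t=3: [31, 12, 15, 27, 24, 15, 48, 15, 13, 14, 15, 14, 14, 14, 14, 13, 12, 33]
t=4: [24, 45, 41, 34, 32, 42, 7, 41, 40, 40, 42, 41, 41, 41, 41, 41, 47, 26]
t=5: [30, 8, 10, 26, 24, 9, 48, 10, 9, 9, 9, 9, 9, 9, 9, 9, 9, 32]
t=6: [24, 41, 33, 32, 30, 34, 7, 34, 34, 34, 34, 34, 34, 34, 34, 34, 42, 25]
t=7: [30, 6, 6, 24, 23, 6, 48, 7, 6, 6, 5, 6, 6, 6, 6, 6, 7, 31]
t=8: [23, 37, 28, 30, 29, 29, 7, 30, 29, 29, 28, 29, 29, 29, 29, 28, 39, 24]
t=9: [29, 3, 3, 22, 21, 2, 47, 4, 1, 2, 1, 2, 2, 2, 2, 1, 5, 30]
t=10: [22, 33, 24, 28, 26, 24, 6, 25, 22, 22, 23, 23, 23, 23, 23, 22, 35, 23]
t=11: [47, 40, 38, 20, 39, 55, 45, 39, 53, 53, 54, 54, 54, 53, 54, 53, 21, 28]
t=12: [11, 8, 11, 34, 10, 13, 8, 25, 16, 16, 13, 16, 16, 16, 16, 16, 36, 21]
t=13: [34, 34, 36, 21, 34, 47, 40, 34, 44, 44, 40, 44, 44, 44, 42, 42, 23, 29]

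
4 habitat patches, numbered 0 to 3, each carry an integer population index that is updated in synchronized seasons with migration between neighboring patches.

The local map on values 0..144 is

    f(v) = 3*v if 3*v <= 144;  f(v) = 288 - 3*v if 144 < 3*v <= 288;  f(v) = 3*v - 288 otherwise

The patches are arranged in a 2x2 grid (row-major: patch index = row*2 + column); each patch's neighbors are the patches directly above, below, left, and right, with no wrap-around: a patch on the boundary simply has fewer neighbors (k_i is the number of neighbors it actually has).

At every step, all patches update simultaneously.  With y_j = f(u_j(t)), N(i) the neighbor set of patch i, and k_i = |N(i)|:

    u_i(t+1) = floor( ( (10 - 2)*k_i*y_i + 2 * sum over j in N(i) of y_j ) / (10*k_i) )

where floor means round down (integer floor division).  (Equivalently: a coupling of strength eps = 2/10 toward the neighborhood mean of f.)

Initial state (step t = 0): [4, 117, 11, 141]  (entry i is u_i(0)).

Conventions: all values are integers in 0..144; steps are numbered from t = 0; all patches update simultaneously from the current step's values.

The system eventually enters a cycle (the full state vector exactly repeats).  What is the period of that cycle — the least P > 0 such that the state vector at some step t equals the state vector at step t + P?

Answer: 2
Key observation: The state at step 134, [41, 79, 91, 41], reappears at step 136 — and no state repeats earlier — so the cycle the system enters has period 2.

Derivation:
t=0: [4, 117, 11, 141]
t=1: [19, 65, 41, 117]
t=2: [67, 86, 110, 72]
t=3: [76, 39, 49, 64]
t=4: [73, 109, 128, 102]
t=5: [68, 39, 85, 27]
t=6: [82, 110, 42, 79]
t=7: [50, 42, 110, 57]
t=8: [127, 126, 59, 110]
t=9: [94, 85, 102, 53]
t=10: [9, 39, 27, 108]
t=11: [41, 99, 71, 48]
t=12: [106, 33, 86, 123]
t=13: [36, 90, 35, 77]
t=14: [98, 30, 100, 57]
t=15: [15, 84, 21, 103]
t=16: [45, 35, 57, 26]
t=17: [130, 105, 114, 84]
t=18: [89, 35, 57, 36]
t=19: [39, 96, 106, 108]
t=20: [96, 15, 39, 31]
t=21: [16, 45, 102, 90]
t=22: [53, 114, 21, 29]
t=23: [114, 64, 72, 81]
t=24: [60, 86, 67, 52]
t=25: [98, 48, 93, 117]
t=26: [20, 122, 14, 65]
t=27: [60, 77, 48, 86]
t=28: [106, 59, 129, 44]
t=29: [45, 105, 95, 126]
t=30: [111, 44, 24, 75]
t=31: [56, 116, 68, 70]
t=32: [110, 67, 87, 76]
t=33: [45, 79, 31, 59]
t=34: [122, 65, 99, 103]
t=35: [72, 84, 17, 27]
t=36: [66, 44, 56, 73]
t=37: [97, 121, 111, 80]
t=38: [14, 65, 41, 50]
t=39: [55, 92, 116, 132]
t=40: [105, 32, 71, 93]
t=41: [38, 80, 63, 24]
t=42: [105, 57, 97, 72]
t=43: [33, 103, 12, 69]
t=44: [84, 34, 46, 70]
t=45: [52, 93, 121, 86]
t=46: [114, 23, 76, 32]
t=47: [56, 70, 63, 89]
t=48: [113, 76, 93, 34]
t=49: [47, 63, 22, 88]
t=50: [129, 95, 69, 35]
t=51: [87, 22, 85, 92]
t=52: [31, 56, 30, 19]
t=53: [95, 111, 87, 66]
t=54: [9, 45, 30, 79]
t=55: [44, 115, 79, 63]
t=56: [116, 68, 63, 90]
t=57: [66, 75, 87, 32]
t=58: [81, 69, 40, 85]
t=59: [56, 72, 103, 46]
t=60: [105, 83, 42, 119]
t=61: [38, 40, 110, 71]
t=62: [107, 114, 52, 76]
t=63: [45, 52, 114, 66]
t=64: [126, 128, 65, 90]
t=65: [90, 87, 85, 33]
t=66: [20, 33, 38, 85]
t=67: [69, 88, 100, 47]
t=68: [68, 41, 31, 116]
t=69: [88, 112, 88, 69]
t=70: [26, 48, 29, 72]
t=71: [85, 130, 84, 80]
t=72: [40, 89, 36, 52]
t=73: [108, 42, 111, 118]
t=74: [45, 111, 46, 69]
t=75: [126, 57, 132, 83]
t=76: [94, 106, 99, 53]
t=77: [8, 37, 20, 107]
t=78: [36, 94, 53, 43]
t=79: [99, 28, 126, 116]
t=80: [24, 74, 78, 65]
t=81: [69, 69, 59, 86]
t=82: [84, 75, 99, 43]
t=83: [36, 66, 23, 110]
t=84: [102, 87, 70, 49]
t=85: [24, 37, 78, 123]
t=86: [74, 104, 58, 81]
t=87: [66, 30, 102, 49]
t=88: [82, 95, 37, 123]
t=89: [45, 14, 101, 76]
t=90: [113, 53, 31, 53]
t=91: [63, 121, 92, 125]
t=92: [87, 78, 28, 78]
t=93: [35, 51, 75, 57]
t=94: [103, 130, 72, 113]
t=95: [34, 88, 64, 58]
t=96: [93, 40, 98, 103]
t=97: [19, 99, 7, 29]
t=98: [48, 21, 31, 72]
t=99: [130, 72, 96, 73]
t=100: [88, 74, 17, 62]
t=101: [30, 65, 53, 93]
t=102: [94, 84, 113, 29]
t=103: [13, 38, 50, 78]
t=104: [56, 100, 119, 68]
t=105: [104, 30, 75, 75]
t=106: [34, 80, 59, 65]
t=107: [97, 57, 108, 90]
t=108: [17, 95, 30, 29]
t=109: [50, 16, 85, 78]
t=110: [118, 57, 45, 51]
t=111: [78, 113, 128, 133]
t=112: [57, 57, 93, 103]
t=113: [106, 107, 21, 29]
t=114: [33, 38, 62, 79]
t=115: [100, 106, 96, 62]
t=116: [12, 35, 11, 84]
t=117: [42, 91, 33, 42]
t=118: [112, 37, 104, 112]
t=119: [51, 98, 28, 51]
t=120: [117, 31, 94, 117]
t=121: [60, 87, 17, 60]
t=122: [94, 43, 62, 94]
t=123: [27, 104, 82, 27]
t=124: [71, 35, 49, 71]
t=125: [84, 99, 127, 84]
t=126: [39, 14, 81, 39]
t=127: [102, 57, 59, 102]
t=128: [37, 97, 92, 37]
t=129: [90, 24, 31, 90]
t=130: [30, 61, 78, 30]
t=131: [87, 102, 61, 87]
t=132: [33, 19, 89, 33]
t=133: [87, 65, 36, 87]
t=134: [41, 79, 91, 41]
t=135: [105, 65, 36, 105]
t=136: [41, 79, 91, 41]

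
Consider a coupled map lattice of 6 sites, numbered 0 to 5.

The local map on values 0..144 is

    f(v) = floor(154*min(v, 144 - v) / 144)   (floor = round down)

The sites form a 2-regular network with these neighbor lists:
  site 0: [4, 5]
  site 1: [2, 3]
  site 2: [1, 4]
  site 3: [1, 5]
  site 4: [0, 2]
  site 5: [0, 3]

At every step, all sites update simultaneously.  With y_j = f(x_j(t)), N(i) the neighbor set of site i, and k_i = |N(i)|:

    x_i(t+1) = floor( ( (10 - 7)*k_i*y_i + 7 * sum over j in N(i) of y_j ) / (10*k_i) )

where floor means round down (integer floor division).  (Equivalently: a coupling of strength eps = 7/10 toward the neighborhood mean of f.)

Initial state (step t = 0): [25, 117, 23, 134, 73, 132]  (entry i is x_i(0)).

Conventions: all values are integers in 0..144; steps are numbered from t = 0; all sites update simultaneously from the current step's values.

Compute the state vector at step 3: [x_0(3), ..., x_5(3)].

Answer: [34, 28, 36, 24, 38, 26]

Derivation:
t=0: [25, 117, 23, 134, 73, 132]
t=1: [38, 20, 43, 17, 40, 16]
t=2: [32, 28, 35, 18, 42, 25]
t=3: [34, 28, 36, 24, 38, 26]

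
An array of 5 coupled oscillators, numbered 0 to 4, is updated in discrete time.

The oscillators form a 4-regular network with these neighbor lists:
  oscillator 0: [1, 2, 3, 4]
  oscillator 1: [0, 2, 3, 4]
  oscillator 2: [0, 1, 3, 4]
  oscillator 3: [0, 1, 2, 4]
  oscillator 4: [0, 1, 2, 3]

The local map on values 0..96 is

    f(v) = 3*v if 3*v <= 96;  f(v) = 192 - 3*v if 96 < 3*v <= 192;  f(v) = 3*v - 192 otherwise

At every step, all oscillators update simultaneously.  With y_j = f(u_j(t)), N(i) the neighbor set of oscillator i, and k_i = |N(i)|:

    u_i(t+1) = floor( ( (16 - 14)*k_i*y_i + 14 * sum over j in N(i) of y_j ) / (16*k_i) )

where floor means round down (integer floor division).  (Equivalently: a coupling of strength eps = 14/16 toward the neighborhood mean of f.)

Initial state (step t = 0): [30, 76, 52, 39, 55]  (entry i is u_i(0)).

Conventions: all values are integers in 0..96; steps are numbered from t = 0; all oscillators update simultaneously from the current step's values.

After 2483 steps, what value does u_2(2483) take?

Answer: u_2(2483) = 24
Key observation: The state at step 4, [72, 72, 72, 72, 72], reappears at step 6: the system is in a cycle of period 2 from step 4 on.  Therefore the state at step 2483 equals the state at step 4 + ((2483 - 4) mod 2) = 5, which is [24, 24, 24, 24, 24].

Derivation:
t=0: [30, 76, 52, 39, 55]
t=1: [49, 54, 54, 50, 55]
t=2: [33, 35, 35, 34, 35]
t=3: [88, 88, 88, 88, 88]
t=4: [72, 72, 72, 72, 72]
t=5: [24, 24, 24, 24, 24]
t=6: [72, 72, 72, 72, 72]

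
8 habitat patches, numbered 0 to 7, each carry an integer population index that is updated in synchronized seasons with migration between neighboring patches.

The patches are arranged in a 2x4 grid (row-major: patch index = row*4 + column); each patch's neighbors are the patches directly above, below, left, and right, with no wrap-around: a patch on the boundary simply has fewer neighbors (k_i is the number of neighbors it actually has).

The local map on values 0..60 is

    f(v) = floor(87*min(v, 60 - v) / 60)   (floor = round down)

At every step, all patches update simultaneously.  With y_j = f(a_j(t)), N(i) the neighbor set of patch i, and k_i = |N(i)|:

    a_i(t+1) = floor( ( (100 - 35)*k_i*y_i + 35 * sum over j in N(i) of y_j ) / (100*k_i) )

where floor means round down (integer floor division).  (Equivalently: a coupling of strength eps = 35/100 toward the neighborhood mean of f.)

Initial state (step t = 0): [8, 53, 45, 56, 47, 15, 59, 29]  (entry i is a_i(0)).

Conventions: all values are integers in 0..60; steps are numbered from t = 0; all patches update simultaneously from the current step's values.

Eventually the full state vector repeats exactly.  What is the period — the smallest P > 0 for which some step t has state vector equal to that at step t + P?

Simulating step by step:
t=0: [8, 53, 45, 56, 47, 15, 59, 29]
t=1: [12, 12, 15, 14, 17, 17, 10, 28]
t=2: [18, 18, 19, 23, 22, 22, 19, 31]
t=3: [26, 26, 27, 33, 30, 29, 29, 37]
t=4: [38, 37, 39, 37, 41, 41, 40, 35]
t=5: [30, 31, 30, 33, 27, 27, 29, 34]
t=6: [42, 41, 42, 39, 39, 39, 41, 38]
t=7: [26, 27, 26, 29, 29, 29, 27, 30]
t=8: [38, 38, 38, 41, 41, 41, 39, 42]
t=9: [30, 30, 30, 27, 27, 27, 29, 26]
t=10: [42, 42, 42, 39, 39, 39, 41, 38]
t=11: [26, 26, 26, 29, 29, 29, 27, 30]
t=12: [37, 37, 37, 41, 41, 41, 39, 42]
t=13: [31, 32, 31, 27, 28, 28, 29, 26]
t=14: [41, 40, 41, 39, 40, 40, 41, 38]
t=15: [27, 28, 27, 29, 28, 28, 27, 30]
t=16: [39, 39, 39, 41, 39, 39, 39, 42]
t=17: [30, 30, 29, 27, 30, 30, 29, 26]
t=18: [43, 42, 41, 39, 43, 42, 41, 38]
t=19: [24, 25, 27, 29, 24, 25, 27, 30]
t=20: [34, 36, 39, 41, 34, 36, 39, 42]
t=21: [36, 33, 30, 27, 36, 33, 30, 26]
t=22: [34, 38, 42, 39, 34, 38, 41, 38]
t=23: [35, 31, 27, 29, 35, 31, 27, 30]
t=24: [37, 40, 39, 41, 37, 40, 39, 42]
t=25: [32, 29, 29, 27, 32, 29, 29, 26]
t=26: [40, 41, 41, 39, 40, 41, 41, 38]
t=27: [28, 27, 27, 29, 28, 27, 27, 30]
t=28: [39, 39, 39, 41, 39, 39, 39, 42]

Answer: 12
Key observation: The state at step 16, [39, 39, 39, 41, 39, 39, 39, 42], reappears at step 28 — and no state repeats earlier — so the cycle the system enters has period 12.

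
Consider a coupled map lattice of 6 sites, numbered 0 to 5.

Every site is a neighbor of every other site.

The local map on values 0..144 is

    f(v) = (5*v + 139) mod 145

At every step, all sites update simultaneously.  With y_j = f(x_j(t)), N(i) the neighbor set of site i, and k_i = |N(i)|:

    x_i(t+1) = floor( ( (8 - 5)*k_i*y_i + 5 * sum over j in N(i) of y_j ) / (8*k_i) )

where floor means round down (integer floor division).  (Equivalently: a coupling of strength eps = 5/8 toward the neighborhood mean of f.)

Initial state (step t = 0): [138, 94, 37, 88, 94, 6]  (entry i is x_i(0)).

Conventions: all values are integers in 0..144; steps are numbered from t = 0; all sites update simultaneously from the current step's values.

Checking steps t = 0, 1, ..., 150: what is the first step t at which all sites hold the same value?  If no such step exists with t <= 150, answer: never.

Answer: 24
Key observation: Synchronization is absorbing here: once all sites are equal they stay equal, and step 24 is the first all-equal step.

Derivation:
t=0: [138, 94, 37, 88, 94, 6]  (not all equal)
t=1: [71, 52, 54, 81, 52, 51]  (not all equal)
t=2: [90, 103, 105, 103, 103, 102]  (not all equal)
t=3: [50, 66, 69, 66, 66, 65]  (not all equal)
t=4: [59, 43, 47, 43, 43, 42]  (not all equal)
t=5: [95, 75, 80, 75, 75, 74]  (not all equal)
t=6: [64, 75, 82, 75, 75, 74]  (not all equal)
t=7: [62, 75, 84, 75, 75, 74]  (not all equal)
t=8: [59, 75, 87, 75, 75, 74]  (not all equal)
t=9: [110, 94, 109, 94, 94, 92]  (not all equal)
t=10: [67, 47, 65, 47, 47, 44]  (not all equal)
t=11: [58, 69, 55, 69, 69, 65]  (not all equal)
t=12: [89, 67, 85, 67, 67, 62]  (not all equal)
t=13: [34, 42, 65, 42, 42, 36]  (not all equal)
t=14: [36, 46, 39, 46, 46, 39]  (not all equal)
t=15: [51, 64, 55, 64, 64, 55]  (not all equal)
t=16: [79, 59, 84, 59, 59, 84]  (not all equal)
t=17: [122, 133, 128, 133, 133, 128]  (not all equal)
t=18: [52, 65, 59, 65, 65, 59]  (not all equal)
t=19: [87, 67, 96, 67, 67, 96]  (not all equal)
t=20: [76, 51, 51, 51, 51, 51]  (not all equal)
t=21: [96, 101, 101, 101, 101, 101]  (not all equal)
t=22: [54, 60, 60, 60, 60, 60]  (not all equal)
t=23: [47, 18, 18, 18, 18, 18]  (not all equal)
t=24: [84, 84, 84, 84, 84, 84]  (all equal)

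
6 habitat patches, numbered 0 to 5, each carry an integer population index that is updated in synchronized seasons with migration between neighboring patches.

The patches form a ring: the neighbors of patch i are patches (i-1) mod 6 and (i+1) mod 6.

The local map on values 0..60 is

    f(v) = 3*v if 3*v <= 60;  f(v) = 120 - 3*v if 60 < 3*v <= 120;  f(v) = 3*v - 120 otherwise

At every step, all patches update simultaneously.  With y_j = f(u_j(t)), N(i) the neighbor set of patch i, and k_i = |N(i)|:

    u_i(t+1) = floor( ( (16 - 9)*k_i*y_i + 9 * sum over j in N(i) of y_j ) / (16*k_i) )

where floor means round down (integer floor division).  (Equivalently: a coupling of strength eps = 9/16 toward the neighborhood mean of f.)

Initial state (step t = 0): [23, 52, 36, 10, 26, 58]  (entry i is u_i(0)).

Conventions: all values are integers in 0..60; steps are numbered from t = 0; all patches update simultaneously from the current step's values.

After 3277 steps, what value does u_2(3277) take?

Answer: u_2(3277) = 47
Key observation: The state at step 14, [20, 19, 20, 20, 19, 20], reappears at step 18: the system is in a cycle of period 4 from step 14 on.  Therefore the state at step 3277 equals the state at step 14 + ((3277 - 14) mod 4) = 17, which is [47, 46, 47, 47, 46, 47].

Derivation:
t=0: [23, 52, 36, 10, 26, 58]
t=1: [47, 33, 23, 28, 42, 49]
t=2: [22, 29, 38, 31, 20, 19]
t=3: [48, 31, 19, 30, 49, 57]
t=4: [32, 34, 40, 36, 34, 36]
t=5: [18, 14, 8, 10, 14, 17]
t=6: [49, 40, 30, 31, 41, 49]
t=7: [19, 16, 20, 21, 16, 20]
t=8: [55, 53, 55, 55, 53, 55]
t=9: [43, 42, 43, 43, 42, 43]
t=10: [8, 7, 8, 8, 7, 8]
t=11: [23, 22, 23, 23, 22, 23]
t=12: [51, 52, 51, 51, 52, 51]
t=13: [33, 34, 33, 33, 34, 33]
t=14: [20, 19, 20, 20, 19, 20]
t=15: [59, 58, 59, 59, 58, 59]
t=16: [56, 55, 56, 56, 55, 56]
t=17: [47, 46, 47, 47, 46, 47]
t=18: [20, 19, 20, 20, 19, 20]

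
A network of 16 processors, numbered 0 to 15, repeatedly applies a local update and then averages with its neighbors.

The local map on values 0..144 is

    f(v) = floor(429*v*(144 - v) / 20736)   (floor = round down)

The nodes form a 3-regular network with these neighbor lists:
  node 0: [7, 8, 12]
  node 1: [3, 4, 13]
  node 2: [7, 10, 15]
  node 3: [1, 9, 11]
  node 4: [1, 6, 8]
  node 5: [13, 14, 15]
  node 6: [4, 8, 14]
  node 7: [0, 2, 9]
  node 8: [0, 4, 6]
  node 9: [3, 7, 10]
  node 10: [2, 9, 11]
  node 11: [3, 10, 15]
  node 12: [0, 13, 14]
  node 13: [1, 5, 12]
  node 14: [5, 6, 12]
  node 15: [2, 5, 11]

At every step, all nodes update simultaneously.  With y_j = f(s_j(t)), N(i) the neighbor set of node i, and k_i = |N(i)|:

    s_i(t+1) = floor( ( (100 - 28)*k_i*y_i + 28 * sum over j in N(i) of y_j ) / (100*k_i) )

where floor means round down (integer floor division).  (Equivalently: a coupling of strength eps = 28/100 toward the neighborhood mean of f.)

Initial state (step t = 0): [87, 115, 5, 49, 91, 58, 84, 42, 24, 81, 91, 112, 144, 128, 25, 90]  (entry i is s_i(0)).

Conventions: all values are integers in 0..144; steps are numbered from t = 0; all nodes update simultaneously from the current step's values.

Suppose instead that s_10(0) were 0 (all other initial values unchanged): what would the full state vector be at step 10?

Simulating step by step:
t=0: [87, 115, 5, 49, 91, 58, 84, 42, 24, 81, 0, 112, 144, 128, 25, 90]
t=1: [87, 71, 27, 92, 92, 93, 95, 83, 70, 92, 18, 71, 19, 46, 63, 89]
t=2: [97, 104, 70, 99, 99, 98, 98, 99, 104, 93, 58, 99, 63, 90, 98, 97]
t=3: [94, 88, 104, 92, 90, 93, 92, 94, 87, 97, 101, 93, 102, 98, 94, 94]
t=4: [96, 99, 88, 97, 100, 97, 98, 95, 100, 94, 90, 97, 90, 93, 96, 96]
t=5: [95, 92, 99, 94, 91, 94, 92, 96, 91, 96, 99, 94, 98, 97, 95, 95]
t=6: [95, 97, 92, 96, 98, 96, 98, 94, 98, 94, 92, 96, 93, 94, 96, 95]
t=7: [96, 94, 97, 95, 93, 95, 93, 97, 93, 96, 97, 95, 97, 96, 95, 96]
t=8: [95, 96, 94, 96, 97, 95, 97, 94, 97, 94, 94, 95, 94, 95, 96, 95]
t=9: [96, 95, 96, 95, 94, 95, 94, 96, 94, 96, 96, 96, 96, 96, 95, 96]
t=10: [95, 96, 95, 95, 96, 95, 96, 95, 96, 95, 95, 95, 95, 95, 96, 95]

Answer: [95, 96, 95, 95, 96, 95, 96, 95, 96, 95, 95, 95, 95, 95, 96, 95]
Key observation: This trace re-runs the system from the modified initial state.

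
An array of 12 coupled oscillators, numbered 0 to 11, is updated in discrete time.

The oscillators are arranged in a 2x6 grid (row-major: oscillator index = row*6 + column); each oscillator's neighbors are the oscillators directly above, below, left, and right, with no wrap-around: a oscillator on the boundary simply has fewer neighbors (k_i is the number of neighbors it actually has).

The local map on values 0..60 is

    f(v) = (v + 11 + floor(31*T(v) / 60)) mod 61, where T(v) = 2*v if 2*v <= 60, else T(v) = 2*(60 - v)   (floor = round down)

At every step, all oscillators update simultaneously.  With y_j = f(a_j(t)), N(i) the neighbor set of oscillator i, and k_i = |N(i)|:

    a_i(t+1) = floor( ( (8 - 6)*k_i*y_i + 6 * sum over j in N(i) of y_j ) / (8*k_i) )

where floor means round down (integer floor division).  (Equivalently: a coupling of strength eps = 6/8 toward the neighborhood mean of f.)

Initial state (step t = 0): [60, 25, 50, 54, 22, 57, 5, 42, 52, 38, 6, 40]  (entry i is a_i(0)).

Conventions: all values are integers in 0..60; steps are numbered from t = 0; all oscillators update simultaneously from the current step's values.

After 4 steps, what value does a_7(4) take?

Simulating step by step:
t=0: [60, 25, 50, 54, 22, 57, 5, 42, 52, 38, 6, 40]
t=1: [10, 7, 7, 21, 24, 26, 12, 10, 10, 13, 24, 14]
t=2: [30, 28, 33, 43, 43, 37, 32, 30, 31, 45, 48, 32]
t=3: [8, 9, 9, 10, 10, 10, 10, 9, 10, 10, 10, 10]
t=4: [29, 28, 30, 30, 31, 31, 28, 30, 30, 31, 31, 31]

Answer: a_7(4) = 30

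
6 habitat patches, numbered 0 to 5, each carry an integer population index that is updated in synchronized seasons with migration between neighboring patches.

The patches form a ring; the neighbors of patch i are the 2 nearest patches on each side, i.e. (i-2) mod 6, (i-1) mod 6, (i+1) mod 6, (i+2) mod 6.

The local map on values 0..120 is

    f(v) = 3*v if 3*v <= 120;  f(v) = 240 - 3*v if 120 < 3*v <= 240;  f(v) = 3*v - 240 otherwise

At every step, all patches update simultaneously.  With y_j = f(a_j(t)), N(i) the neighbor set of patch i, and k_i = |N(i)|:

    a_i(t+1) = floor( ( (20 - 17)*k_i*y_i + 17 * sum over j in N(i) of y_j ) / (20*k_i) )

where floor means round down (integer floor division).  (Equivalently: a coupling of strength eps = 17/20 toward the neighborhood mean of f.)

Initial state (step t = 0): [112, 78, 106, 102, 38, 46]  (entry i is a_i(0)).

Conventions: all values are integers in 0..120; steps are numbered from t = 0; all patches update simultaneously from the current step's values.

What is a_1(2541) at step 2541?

Simulating step by step:
t=0: [112, 78, 106, 102, 38, 46]
t=1: [78, 73, 71, 73, 89, 75]
t=2: [20, 17, 19, 22, 18, 18]
t=3: [54, 58, 57, 55, 58, 57]
t=4: [69, 71, 70, 68, 71, 70]
t=5: [29, 31, 30, 29, 31, 30]
t=6: [90, 89, 90, 90, 89, 90]
t=7: [28, 29, 28, 28, 29, 28]
t=8: [85, 84, 85, 85, 84, 85]
t=9: [13, 14, 13, 13, 14, 13]
t=10: [40, 39, 40, 40, 39, 40]
t=11: [118, 119, 118, 118, 119, 118]
t=12: [115, 114, 115, 115, 114, 115]
t=13: [103, 104, 103, 103, 104, 103]
t=14: [70, 69, 70, 70, 69, 70]
t=15: [31, 30, 31, 31, 30, 31]
t=16: [91, 92, 91, 91, 92, 91]
t=17: [34, 33, 34, 34, 33, 34]
t=18: [100, 101, 100, 100, 101, 100]
t=19: [61, 60, 61, 61, 60, 61]
t=20: [58, 57, 58, 58, 57, 58]
t=21: [67, 66, 67, 67, 66, 67]
t=22: [40, 39, 40, 40, 39, 40]

Answer: a_1(2541) = 66
Key observation: The state at step 10, [40, 39, 40, 40, 39, 40], reappears at step 22: the system is in a cycle of period 12 from step 10 on.  Therefore the state at step 2541 equals the state at step 10 + ((2541 - 10) mod 12) = 21, which is [67, 66, 67, 67, 66, 67].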